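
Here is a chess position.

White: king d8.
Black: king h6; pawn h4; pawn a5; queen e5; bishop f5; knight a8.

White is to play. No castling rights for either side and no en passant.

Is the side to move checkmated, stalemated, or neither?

stalemate

White to move; white king on d8.
In check: no.
King squares — c7: attacked by Qe5; d7: attacked by Bf5; e7: attacked by Qe5; c8: attacked by Bf5; e8: attacked by Qe5.
Legal moves for White: none.
Not in check and no legal moves → stalemate.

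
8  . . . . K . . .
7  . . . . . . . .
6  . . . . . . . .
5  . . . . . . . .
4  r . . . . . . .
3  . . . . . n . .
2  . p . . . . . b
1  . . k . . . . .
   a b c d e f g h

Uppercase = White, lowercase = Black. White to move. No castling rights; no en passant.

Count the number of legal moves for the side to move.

5

White to move; king on e8.
In check: no.
Legal moves: Kf8, Kd8, Kf7, Ke7, Kd7.
Count: 5.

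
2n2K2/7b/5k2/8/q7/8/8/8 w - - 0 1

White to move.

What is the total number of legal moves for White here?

0

White to move; king on f8.
In check: no.
Legal moves: none.
Count: 0.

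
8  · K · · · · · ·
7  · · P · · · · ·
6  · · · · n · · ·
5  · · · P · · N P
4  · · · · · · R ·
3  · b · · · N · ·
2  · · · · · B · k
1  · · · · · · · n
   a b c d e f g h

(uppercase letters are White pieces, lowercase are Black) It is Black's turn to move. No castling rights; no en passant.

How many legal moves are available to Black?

Black to move; king on h2.
In check: yes, from the white knight on f3.
Legal moves: none.
Count: 0.

0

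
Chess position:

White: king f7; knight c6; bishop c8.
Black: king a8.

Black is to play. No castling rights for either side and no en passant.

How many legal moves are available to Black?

0

Black to move; king on a8.
In check: no.
Legal moves: none.
Count: 0.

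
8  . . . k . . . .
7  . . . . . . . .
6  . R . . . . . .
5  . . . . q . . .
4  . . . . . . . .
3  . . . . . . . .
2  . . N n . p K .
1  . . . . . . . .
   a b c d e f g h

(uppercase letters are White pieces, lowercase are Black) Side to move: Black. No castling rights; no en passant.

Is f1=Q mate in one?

After f1=Q: white king on g2; in check: yes, from the black queen on f1.
King squares — f1: attacked by Nd2; g1: attacked by Qf1; h1: attacked by Qf1; f2: attacked by Qf1; h2: attacked by Qe5; f3: attacked by Qf1; g3: attacked by Qe5; h3: attacked by Qf1.
White has no legal moves → checkmate.

yes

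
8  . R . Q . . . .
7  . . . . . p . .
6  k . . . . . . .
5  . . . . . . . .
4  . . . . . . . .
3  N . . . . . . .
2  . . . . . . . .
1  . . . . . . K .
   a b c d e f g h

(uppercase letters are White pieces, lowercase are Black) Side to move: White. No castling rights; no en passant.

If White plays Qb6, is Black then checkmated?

yes

After Qb6: black king on a6; in check: yes, from the white queen on b6.
King squares — a5: attacked by Qb6; b5: attacked by Na3; b6: attacked by Rb8; a7: attacked by Qb6; b7: attacked by Qb6.
Black has no legal moves → checkmate.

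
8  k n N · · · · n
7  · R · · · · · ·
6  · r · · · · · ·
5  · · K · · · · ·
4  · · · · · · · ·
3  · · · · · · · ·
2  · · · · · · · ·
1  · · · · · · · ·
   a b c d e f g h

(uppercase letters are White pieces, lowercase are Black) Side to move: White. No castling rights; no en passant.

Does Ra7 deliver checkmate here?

After Ra7: black king on a8; in check: yes, from the white rook on a7.
King squares — a7: attacked by Nc8; b7: attacked by Ra7; b8: own knight.
Black has no legal moves → checkmate.

yes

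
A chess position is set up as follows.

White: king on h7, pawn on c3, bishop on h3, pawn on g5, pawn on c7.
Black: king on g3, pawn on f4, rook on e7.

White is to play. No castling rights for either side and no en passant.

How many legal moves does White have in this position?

White to move; king on h7.
In check: yes, from the black rook on e7.
Legal moves: Kh8, Kg8, Kh6, Kg6.
Count: 4.

4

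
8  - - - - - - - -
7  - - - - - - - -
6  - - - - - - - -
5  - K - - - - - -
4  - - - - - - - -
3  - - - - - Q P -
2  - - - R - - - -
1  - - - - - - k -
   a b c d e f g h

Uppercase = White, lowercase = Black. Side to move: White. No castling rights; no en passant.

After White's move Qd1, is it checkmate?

After Qd1: black king on g1; in check: yes, from the white queen on d1.
King squares — f1: attacked by Qd1; h1: attacked by Qd1; f2: attacked by Rd2; g2: attacked by Rd2; h2: attacked by Rd2.
Black has no legal moves → checkmate.

yes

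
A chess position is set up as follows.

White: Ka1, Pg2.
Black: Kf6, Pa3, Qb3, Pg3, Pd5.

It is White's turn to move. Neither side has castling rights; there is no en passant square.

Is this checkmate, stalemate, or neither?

stalemate

White to move; white king on a1.
In check: no.
King squares — b1: attacked by Qb3; a2: attacked by Qb3; b2: attacked by Pa3.
Legal moves for White: none.
Not in check and no legal moves → stalemate.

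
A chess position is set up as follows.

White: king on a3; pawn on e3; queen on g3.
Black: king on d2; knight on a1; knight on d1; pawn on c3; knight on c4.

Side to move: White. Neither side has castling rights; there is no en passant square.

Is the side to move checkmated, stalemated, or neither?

neither

White to move; white king on a3.
In check: yes, from the black knight on c4.
King squares — a2: available; b2: attacked by Nd1; b3: attacked by Na1; a4: available; b4: available.
Legal moves for White: Kb4, Ka4, Ka2.
White is in check but has 3 legal moves → neither.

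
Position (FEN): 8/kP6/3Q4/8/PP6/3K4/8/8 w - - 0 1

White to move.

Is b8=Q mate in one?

yes

After b8=Q: black king on a7; in check: yes, from the white queen on b8.
King squares — a6: attacked by Qd6; b6: attacked by Qd6; b7: attacked by Qb8; a8: attacked by Qb8; b8: attacked by Qd6.
Black has no legal moves → checkmate.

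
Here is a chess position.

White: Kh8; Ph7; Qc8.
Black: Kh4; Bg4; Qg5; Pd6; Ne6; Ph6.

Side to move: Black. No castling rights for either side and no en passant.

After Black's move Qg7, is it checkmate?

yes

After Qg7: white king on h8; in check: yes, from the black queen on g7.
King squares — g7: attacked by Ne6; h7: own pawn; g8: attacked by Qg7.
White has no legal moves → checkmate.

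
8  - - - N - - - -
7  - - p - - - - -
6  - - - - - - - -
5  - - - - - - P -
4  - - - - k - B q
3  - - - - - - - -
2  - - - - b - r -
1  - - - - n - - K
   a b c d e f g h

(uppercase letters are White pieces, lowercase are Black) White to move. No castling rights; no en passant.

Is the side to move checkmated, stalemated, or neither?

neither

White to move; white king on h1.
In check: yes, from the black queen on h4.
Legal moves for White: Bh3.
White is in check but has 1 legal move → neither.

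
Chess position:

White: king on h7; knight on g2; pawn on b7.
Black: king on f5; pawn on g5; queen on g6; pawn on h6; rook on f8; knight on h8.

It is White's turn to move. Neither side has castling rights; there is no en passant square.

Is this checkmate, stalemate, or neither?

White to move; white king on h7.
In check: yes, from the black queen on g6.
King squares — g6: attacked by Kf5; h6: attacked by Qg6; g7: attacked by Qg6; g8: attacked by Qg6; h8: attacked by Rf8.
Legal moves for White: none.
In check with no legal moves → checkmate.

checkmate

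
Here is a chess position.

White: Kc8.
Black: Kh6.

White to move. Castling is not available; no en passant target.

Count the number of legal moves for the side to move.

White to move; king on c8.
In check: no.
Legal moves: Kd8, Kb8, Kd7, Kc7, Kb7.
Count: 5.

5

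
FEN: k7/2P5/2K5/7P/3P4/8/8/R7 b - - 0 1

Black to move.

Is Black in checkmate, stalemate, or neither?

checkmate

Black to move; black king on a8.
In check: yes, from the white rook on a1.
King squares — a7: attacked by Ra1; b7: attacked by Kc6; b8: attacked by Pc7.
Legal moves for Black: none.
In check with no legal moves → checkmate.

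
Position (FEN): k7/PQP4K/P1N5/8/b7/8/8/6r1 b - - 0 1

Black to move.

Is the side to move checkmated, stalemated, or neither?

checkmate

Black to move; black king on a8.
In check: yes, from the white queen on b7.
King squares — a7: attacked by Nc6; b7: attacked by Pa6; b8: attacked by Nc6.
Legal moves for Black: none.
In check with no legal moves → checkmate.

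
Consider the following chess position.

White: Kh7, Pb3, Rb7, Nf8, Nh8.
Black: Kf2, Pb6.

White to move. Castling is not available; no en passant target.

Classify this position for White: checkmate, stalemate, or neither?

neither

White to move; white king on h7.
In check: no.
Legal moves for White: Nf7, Nhg6, Nd7, Nfg6, Ne6, Kg8, Kg7, Kh6, Kg6, Rb8, Rg7, Rf7+, Re7, Rd7, Rc7, Ra7, Rxb6, b4.
White has 18 legal moves and is not in check → neither.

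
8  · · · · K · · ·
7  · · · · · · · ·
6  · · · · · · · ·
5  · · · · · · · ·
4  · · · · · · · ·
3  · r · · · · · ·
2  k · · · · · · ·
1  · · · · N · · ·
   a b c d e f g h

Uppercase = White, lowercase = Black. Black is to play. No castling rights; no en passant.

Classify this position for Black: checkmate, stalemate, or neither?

Black to move; black king on a2.
In check: no.
Legal moves for Black: Rb8+, Rb7, Rb6, Rb5, Rb4, Rh3, Rg3, Rf3, Re3+, Rd3, Rc3, Ra3, Rb2, Rb1, Ka3, Kb2, Kb1, Ka1.
Black has 18 legal moves and is not in check → neither.

neither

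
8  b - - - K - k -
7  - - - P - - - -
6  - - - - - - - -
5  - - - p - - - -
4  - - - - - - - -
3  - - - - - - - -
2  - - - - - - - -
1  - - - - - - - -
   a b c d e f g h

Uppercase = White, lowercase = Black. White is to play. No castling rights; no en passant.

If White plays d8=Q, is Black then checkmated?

no

After d8=Q: black king on g8; in check: no.
Black is not in check, so this cannot be checkmate.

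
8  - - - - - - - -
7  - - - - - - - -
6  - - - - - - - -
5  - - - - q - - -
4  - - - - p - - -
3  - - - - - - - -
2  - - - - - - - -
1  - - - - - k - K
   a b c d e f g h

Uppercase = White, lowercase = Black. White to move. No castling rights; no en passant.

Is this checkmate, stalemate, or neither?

stalemate

White to move; white king on h1.
In check: no.
King squares — g1: attacked by Kf1; g2: attacked by Kf1; h2: attacked by Qe5.
Legal moves for White: none.
Not in check and no legal moves → stalemate.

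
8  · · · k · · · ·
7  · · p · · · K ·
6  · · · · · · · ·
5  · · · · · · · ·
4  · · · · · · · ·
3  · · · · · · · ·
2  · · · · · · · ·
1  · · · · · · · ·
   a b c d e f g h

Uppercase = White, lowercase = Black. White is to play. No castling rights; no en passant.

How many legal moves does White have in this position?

8

White to move; king on g7.
In check: no.
Legal moves: Kh8, Kg8, Kf8, Kh7, Kf7, Kh6, Kg6, Kf6.
Count: 8.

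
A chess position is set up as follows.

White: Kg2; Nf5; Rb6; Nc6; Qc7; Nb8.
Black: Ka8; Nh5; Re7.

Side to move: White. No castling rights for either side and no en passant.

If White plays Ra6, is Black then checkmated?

After Ra6: black king on a8; in check: yes, from the white rook on a6.
King squares — a7: attacked by Ra6; b7: attacked by Qc7; b8: attacked by Nc6.
Black has no legal moves → checkmate.

yes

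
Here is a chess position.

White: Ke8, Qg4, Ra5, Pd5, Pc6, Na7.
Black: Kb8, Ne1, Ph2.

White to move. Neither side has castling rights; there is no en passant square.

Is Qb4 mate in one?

After Qb4: black king on b8; in check: yes, from the white queen on b4.
Black has 2 legal replies: Ka8, Kc7.
In check but a legal move exists → not checkmate.

no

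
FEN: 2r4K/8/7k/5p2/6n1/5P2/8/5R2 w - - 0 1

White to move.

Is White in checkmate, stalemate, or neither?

checkmate

White to move; white king on h8.
In check: yes, from the black rook on c8.
King squares — g7: attacked by Kh6; h7: attacked by Kh6; g8: attacked by Rc8.
Legal moves for White: none.
In check with no legal moves → checkmate.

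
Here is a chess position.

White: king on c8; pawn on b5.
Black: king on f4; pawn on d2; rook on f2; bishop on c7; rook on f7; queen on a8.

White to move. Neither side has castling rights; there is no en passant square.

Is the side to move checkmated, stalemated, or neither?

checkmate

White to move; white king on c8.
In check: yes, from the black queen on a8.
King squares — b7: attacked by Qa8; c7: attacked by Rf7; d7: attacked by Rf7; b8: attacked by Bc7; d8: attacked by Bc7.
Legal moves for White: none.
In check with no legal moves → checkmate.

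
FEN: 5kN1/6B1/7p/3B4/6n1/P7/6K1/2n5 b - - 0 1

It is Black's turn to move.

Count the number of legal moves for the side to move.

Black to move; king on f8.
In check: yes, from the white bishop on g7.
Legal moves: Ke8, Kxg7.
Count: 2.

2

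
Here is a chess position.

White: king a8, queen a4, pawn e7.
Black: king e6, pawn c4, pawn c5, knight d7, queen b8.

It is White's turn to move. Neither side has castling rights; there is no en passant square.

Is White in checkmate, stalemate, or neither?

checkmate

White to move; white king on a8.
In check: yes, from the black queen on b8.
King squares — a7: attacked by Qb8; b7: attacked by Qb8; b8: attacked by Nd7.
Legal moves for White: none.
In check with no legal moves → checkmate.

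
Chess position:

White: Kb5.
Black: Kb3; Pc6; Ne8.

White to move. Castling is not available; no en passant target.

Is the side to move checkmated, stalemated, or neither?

White to move; white king on b5.
In check: yes, from the black pawn on c6.
King squares — a4: attacked by Kb3; b4: attacked by Kb3; c4: attacked by Kb3; a5: available; c5: available; a6: available; b6: available; c6: available.
Legal moves for White: Kxc6, Kb6, Ka6, Kc5, Ka5.
White is in check but has 5 legal moves → neither.

neither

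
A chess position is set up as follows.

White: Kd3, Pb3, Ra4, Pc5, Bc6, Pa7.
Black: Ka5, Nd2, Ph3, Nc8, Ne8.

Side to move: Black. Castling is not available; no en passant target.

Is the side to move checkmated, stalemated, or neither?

Black to move; black king on a5.
In check: yes, from the white rook on a4.
King squares — a4: attacked by Pb3; b4: attacked by Ra4; b5: attacked by Bc6; a6: attacked by Ra4; b6: attacked by Pc5.
Legal moves for Black: none.
In check with no legal moves → checkmate.

checkmate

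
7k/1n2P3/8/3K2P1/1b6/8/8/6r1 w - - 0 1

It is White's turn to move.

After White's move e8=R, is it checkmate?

no

After e8=R: black king on h8; in check: yes, from the white rook on e8.
Black has 3 legal replies: Kh7, Kg7, Bf8.
In check but a legal move exists → not checkmate.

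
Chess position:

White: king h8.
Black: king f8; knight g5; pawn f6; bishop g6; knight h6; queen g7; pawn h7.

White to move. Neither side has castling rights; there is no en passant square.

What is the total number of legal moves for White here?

0

White to move; king on h8.
In check: yes, from the black queen on g7.
Legal moves: none.
Count: 0.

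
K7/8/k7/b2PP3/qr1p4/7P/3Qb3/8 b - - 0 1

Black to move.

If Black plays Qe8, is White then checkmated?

After Qe8: white king on a8; in check: yes, from the black queen on e8.
King squares — a7: attacked by Ka6; b7: attacked by Rb4; b8: attacked by Rb4.
White has no legal moves → checkmate.

yes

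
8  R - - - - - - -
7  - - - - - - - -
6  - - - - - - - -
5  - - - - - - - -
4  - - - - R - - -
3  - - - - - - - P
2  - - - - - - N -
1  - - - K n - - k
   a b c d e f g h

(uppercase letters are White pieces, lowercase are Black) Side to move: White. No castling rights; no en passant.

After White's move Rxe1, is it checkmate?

After Rxe1: black king on h1; in check: yes, from the white rook on e1.
Black has 2 legal replies: Kh2, Kxg2.
In check but a legal move exists → not checkmate.

no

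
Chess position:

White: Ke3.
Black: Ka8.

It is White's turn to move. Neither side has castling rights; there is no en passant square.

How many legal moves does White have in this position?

8

White to move; king on e3.
In check: no.
Legal moves: Kf4, Ke4, Kd4, Kf3, Kd3, Kf2, Ke2, Kd2.
Count: 8.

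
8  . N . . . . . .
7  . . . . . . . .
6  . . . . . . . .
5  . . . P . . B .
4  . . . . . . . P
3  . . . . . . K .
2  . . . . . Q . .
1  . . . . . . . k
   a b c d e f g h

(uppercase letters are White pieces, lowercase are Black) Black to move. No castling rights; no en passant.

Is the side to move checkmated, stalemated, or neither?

stalemate

Black to move; black king on h1.
In check: no.
King squares — g1: attacked by Qf2; g2: attacked by Qf2; h2: attacked by Qf2.
Legal moves for Black: none.
Not in check and no legal moves → stalemate.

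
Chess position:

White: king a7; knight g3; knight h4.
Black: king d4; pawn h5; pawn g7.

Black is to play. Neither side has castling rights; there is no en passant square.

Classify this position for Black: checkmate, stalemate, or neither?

Black to move; black king on d4.
In check: no.
Legal moves for Black: Ke5, Kd5, Kc5, Kc4, Ke3, Kd3, Kc3, g6, g5.
Black has 9 legal moves and is not in check → neither.

neither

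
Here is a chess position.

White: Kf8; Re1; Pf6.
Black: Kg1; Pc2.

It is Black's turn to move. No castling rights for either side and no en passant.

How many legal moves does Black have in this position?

Black to move; king on g1.
In check: yes, from the white rook on e1.
Legal moves: Kh2, Kg2, Kf2.
Count: 3.

3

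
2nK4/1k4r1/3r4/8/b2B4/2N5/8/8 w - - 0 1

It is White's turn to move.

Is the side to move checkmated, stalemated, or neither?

checkmate

White to move; white king on d8.
In check: yes, from the black rook on d6.
King squares — c7: attacked by Kb7; d7: attacked by Ba4; e7: attacked by Rg7; c8: attacked by Kb7; e8: attacked by Ba4.
Legal moves for White: none.
In check with no legal moves → checkmate.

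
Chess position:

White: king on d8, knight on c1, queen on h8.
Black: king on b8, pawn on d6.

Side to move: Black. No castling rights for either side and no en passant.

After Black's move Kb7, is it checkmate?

no

After Kb7: white king on d8; in check: no.
White is not in check, so this cannot be checkmate.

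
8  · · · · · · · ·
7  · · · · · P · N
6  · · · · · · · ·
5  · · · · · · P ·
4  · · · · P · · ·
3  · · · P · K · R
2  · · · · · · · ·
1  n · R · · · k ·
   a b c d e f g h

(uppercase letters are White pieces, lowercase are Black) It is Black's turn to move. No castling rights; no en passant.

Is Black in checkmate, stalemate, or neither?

checkmate

Black to move; black king on g1.
In check: yes, from the white rook on c1.
King squares — f1: attacked by Rc1; h1: attacked by Rc1; f2: attacked by Kf3; g2: attacked by Kf3; h2: attacked by Rh3.
Legal moves for Black: none.
In check with no legal moves → checkmate.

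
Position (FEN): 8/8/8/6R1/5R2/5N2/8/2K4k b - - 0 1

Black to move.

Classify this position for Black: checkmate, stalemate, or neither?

stalemate

Black to move; black king on h1.
In check: no.
King squares — g1: attacked by Nf3; g2: attacked by Rg5; h2: attacked by Nf3.
Legal moves for Black: none.
Not in check and no legal moves → stalemate.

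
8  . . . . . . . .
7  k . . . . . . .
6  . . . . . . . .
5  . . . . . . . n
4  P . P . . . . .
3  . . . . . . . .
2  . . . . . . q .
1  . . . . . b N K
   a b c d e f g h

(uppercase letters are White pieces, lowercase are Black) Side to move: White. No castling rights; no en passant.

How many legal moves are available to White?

White to move; king on h1.
In check: yes, from the black queen on g2.
Legal moves: none.
Count: 0.

0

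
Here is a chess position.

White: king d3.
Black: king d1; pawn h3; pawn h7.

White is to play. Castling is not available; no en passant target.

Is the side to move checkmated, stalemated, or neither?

neither

White to move; white king on d3.
In check: no.
Legal moves for White: Ke4, Kd4, Kc4, Ke3, Kc3.
White has 5 legal moves and is not in check → neither.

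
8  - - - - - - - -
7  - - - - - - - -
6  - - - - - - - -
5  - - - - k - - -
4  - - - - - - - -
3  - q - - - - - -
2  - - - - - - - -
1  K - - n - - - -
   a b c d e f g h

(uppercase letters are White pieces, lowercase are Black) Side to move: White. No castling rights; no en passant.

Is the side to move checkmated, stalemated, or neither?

White to move; white king on a1.
In check: no.
King squares — b1: attacked by Qb3; a2: attacked by Qb3; b2: attacked by Nd1.
Legal moves for White: none.
Not in check and no legal moves → stalemate.

stalemate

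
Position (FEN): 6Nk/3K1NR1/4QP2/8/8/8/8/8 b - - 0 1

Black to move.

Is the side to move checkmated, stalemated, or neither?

checkmate

Black to move; black king on h8.
In check: yes, from the white knight on f7.
King squares — g7: attacked by Pf6; h7: attacked by Rg7; g8: attacked by Rg7.
Legal moves for Black: none.
In check with no legal moves → checkmate.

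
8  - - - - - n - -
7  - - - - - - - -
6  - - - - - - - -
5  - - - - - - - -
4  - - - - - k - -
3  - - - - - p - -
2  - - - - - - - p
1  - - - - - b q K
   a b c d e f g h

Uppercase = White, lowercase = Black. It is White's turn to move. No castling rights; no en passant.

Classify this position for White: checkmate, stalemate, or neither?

checkmate

White to move; white king on h1.
In check: yes, from the black queen on g1.
King squares — g1: attacked by Ph2; g2: attacked by Bf1; h2: attacked by Qg1.
Legal moves for White: none.
In check with no legal moves → checkmate.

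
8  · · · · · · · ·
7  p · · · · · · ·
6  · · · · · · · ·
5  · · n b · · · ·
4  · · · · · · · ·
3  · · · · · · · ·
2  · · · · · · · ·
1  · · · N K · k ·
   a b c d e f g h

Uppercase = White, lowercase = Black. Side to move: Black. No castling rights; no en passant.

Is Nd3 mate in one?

After Nd3: white king on e1; in check: yes, from the black knight on d3.
White has 2 legal replies: Ke2, Kd2.
In check but a legal move exists → not checkmate.

no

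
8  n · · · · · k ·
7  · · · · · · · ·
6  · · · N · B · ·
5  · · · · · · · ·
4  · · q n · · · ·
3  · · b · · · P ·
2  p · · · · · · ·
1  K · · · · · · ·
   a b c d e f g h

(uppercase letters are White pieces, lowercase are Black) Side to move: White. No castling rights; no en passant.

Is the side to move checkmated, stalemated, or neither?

White to move; white king on a1.
In check: yes, from the black bishop on c3.
King squares — b1: attacked by Pa2; a2: attacked by Qc4; b2: attacked by Bc3.
Legal moves for White: none.
In check with no legal moves → checkmate.

checkmate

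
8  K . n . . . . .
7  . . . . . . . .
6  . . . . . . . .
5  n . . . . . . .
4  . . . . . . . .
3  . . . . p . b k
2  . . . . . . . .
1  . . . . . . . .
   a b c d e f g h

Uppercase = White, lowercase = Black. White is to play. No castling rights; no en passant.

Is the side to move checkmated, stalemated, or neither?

stalemate

White to move; white king on a8.
In check: no.
King squares — a7: attacked by Nc8; b7: attacked by Na5; b8: attacked by Bg3.
Legal moves for White: none.
Not in check and no legal moves → stalemate.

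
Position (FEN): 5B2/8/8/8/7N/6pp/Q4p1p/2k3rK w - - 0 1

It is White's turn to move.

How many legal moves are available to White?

0

White to move; king on h1.
In check: yes, from the black rook on g1.
Legal moves: none.
Count: 0.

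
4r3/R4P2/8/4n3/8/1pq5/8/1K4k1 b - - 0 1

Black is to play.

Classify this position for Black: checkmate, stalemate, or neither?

Black to move; black king on g1.
In check: no.
Legal moves for Black include: Rh8, Rg8, Rf8, Rd8, Rc8, Rb8, Ra8, Re7, Re6, Nxf7, Nd7, Ng6, Nc6, Ng4, Nc4, Nf3, Nd3, Qc8, ... (list truncated; more exist).
Black has legal moves and is not in check → neither.

neither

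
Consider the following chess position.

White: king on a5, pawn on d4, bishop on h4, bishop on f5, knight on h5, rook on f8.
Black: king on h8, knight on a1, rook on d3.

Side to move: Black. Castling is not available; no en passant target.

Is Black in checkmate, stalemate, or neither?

checkmate

Black to move; black king on h8.
In check: yes, from the white rook on f8.
King squares — g7: attacked by Nh5; h7: attacked by Bf5; g8: attacked by Rf8.
Legal moves for Black: none.
In check with no legal moves → checkmate.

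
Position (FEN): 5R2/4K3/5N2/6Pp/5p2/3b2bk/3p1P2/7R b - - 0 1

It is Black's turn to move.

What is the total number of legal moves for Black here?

2

Black to move; king on h3.
In check: yes, from the white rook on h1.
Legal moves: Kg2, Bh2.
Count: 2.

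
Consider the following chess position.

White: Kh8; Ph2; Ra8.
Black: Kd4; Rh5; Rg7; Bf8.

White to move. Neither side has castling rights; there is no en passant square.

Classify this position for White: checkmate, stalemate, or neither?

White to move; white king on h8.
In check: yes, from the black rook on h5.
King squares — g7: attacked by Bf8; h7: attacked by Rh5; g8: attacked by Rg7.
Legal moves for White: none.
In check with no legal moves → checkmate.

checkmate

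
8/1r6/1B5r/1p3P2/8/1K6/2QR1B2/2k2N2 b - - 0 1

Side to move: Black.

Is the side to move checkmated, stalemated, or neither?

Black to move; black king on c1.
In check: yes, from the white queen on c2.
King squares — b1: attacked by Qc2; d1: attacked by Qc2; b2: attacked by Qc2; c2: attacked by Rd2; d2: attacked by Nf1.
Legal moves for Black: none.
In check with no legal moves → checkmate.

checkmate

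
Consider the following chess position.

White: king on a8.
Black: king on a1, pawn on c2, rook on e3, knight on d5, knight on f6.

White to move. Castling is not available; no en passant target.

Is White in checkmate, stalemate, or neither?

neither

White to move; white king on a8.
In check: no.
Legal moves for White: Kb8, Kb7, Ka7.
White has 3 legal moves and is not in check → neither.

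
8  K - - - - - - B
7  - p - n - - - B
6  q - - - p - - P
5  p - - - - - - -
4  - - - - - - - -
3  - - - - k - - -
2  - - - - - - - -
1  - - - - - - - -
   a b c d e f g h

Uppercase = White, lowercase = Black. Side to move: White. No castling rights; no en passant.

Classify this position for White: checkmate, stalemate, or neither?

checkmate

White to move; white king on a8.
In check: yes, from the black queen on a6.
King squares — a7: attacked by Qa6; b7: attacked by Qa6; b8: attacked by Nd7.
Legal moves for White: none.
In check with no legal moves → checkmate.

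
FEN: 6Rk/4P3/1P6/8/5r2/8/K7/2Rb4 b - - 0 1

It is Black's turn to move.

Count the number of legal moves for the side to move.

2

Black to move; king on h8.
In check: yes, from the white rook on g8.
Legal moves: Kxg8, Kh7.
Count: 2.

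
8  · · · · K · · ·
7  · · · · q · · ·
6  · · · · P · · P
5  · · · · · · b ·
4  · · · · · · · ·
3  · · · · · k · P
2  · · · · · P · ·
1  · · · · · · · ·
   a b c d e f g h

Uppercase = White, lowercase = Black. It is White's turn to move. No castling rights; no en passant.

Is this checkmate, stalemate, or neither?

White to move; white king on e8.
In check: yes, from the black queen on e7.
King squares — d7: attacked by Qe7; e7: attacked by Bg5; f7: attacked by Qe7; d8: attacked by Qe7; f8: attacked by Qe7.
Legal moves for White: none.
In check with no legal moves → checkmate.

checkmate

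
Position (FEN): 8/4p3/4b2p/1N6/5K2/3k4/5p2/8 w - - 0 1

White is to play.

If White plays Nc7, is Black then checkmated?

no

After Nc7: black king on d3; in check: no.
Black is not in check, so this cannot be checkmate.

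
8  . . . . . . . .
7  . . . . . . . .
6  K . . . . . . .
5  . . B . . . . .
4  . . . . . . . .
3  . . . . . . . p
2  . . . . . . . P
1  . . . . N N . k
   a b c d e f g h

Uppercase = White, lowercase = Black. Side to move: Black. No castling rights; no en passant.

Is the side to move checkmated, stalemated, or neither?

Black to move; black king on h1.
In check: no.
King squares — g1: attacked by Bc5; g2: attacked by Ne1; h2: attacked by Nf1.
Legal moves for Black: none.
Not in check and no legal moves → stalemate.

stalemate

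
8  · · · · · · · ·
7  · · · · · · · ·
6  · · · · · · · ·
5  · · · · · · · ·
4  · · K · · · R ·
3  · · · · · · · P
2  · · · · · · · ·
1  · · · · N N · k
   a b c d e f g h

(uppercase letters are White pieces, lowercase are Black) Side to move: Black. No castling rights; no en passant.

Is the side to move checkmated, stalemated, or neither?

Black to move; black king on h1.
In check: no.
King squares — g1: attacked by Rg4; g2: attacked by Ne1; h2: attacked by Nf1.
Legal moves for Black: none.
Not in check and no legal moves → stalemate.

stalemate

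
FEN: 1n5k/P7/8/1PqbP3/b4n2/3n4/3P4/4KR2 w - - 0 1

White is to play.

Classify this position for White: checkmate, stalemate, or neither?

White to move; white king on e1.
In check: yes, from the black knight on d3.
King squares — d1: attacked by Ba4; f1: own rook; d2: own pawn; e2: attacked by Nf4; f2: attacked by Nd3.
Legal moves for White: none.
In check with no legal moves → checkmate.

checkmate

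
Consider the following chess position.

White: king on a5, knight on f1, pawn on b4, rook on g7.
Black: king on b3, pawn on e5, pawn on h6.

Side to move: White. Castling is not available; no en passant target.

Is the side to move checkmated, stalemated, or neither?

neither

White to move; white king on a5.
In check: no.
Legal moves for White include: Rg8, Rh7, Rf7, Re7, Rd7, Rc7, Rb7, Ra7, Rg6, Rg5, Rg4, Rg3+, Rg2, Rg1, Kb6, Ka6, Kb5, Ng3, ... (list truncated; more exist).
White has legal moves and is not in check → neither.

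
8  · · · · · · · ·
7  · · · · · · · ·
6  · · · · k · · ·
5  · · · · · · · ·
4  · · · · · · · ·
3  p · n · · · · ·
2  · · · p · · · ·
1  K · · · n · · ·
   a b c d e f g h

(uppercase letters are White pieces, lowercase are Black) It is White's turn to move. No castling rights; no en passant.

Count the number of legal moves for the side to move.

0

White to move; king on a1.
In check: no.
Legal moves: none.
Count: 0.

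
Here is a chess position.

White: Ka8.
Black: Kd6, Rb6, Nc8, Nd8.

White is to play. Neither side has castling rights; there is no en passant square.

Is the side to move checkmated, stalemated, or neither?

White to move; white king on a8.
In check: no.
King squares — a7: attacked by Nc8; b7: attacked by Rb6; b8: attacked by Rb6.
Legal moves for White: none.
Not in check and no legal moves → stalemate.

stalemate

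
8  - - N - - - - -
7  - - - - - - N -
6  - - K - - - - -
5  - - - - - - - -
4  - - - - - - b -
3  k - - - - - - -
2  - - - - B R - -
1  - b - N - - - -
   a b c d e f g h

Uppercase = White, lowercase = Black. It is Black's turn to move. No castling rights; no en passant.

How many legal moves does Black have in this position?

Black to move; king on a3.
In check: no.
Legal moves: Bxc8, Bd7+, Be6, Bh5, Bgf5, Bh3, Bf3+, Bxe2, Kb4, Ka4, Kb3, Ka2, Bh7, Bg6, Bbf5, Be4+, Bd3, Bc2, Ba2.
Count: 19.

19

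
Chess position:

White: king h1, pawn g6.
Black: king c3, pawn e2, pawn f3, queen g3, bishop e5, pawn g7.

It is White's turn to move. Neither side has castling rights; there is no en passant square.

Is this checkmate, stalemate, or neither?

stalemate

White to move; white king on h1.
In check: no.
King squares — g1: attacked by Qg3; g2: attacked by Pf3; h2: attacked by Qg3.
Legal moves for White: none.
Not in check and no legal moves → stalemate.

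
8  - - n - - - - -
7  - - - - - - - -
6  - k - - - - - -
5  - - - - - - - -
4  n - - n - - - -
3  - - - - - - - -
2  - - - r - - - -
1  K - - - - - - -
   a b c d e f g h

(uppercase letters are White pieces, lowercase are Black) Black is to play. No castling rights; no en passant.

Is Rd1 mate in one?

no

After Rd1: white king on a1; in check: yes, from the black rook on d1.
White has 1 legal reply: Ka2.
In check but a legal move exists → not checkmate.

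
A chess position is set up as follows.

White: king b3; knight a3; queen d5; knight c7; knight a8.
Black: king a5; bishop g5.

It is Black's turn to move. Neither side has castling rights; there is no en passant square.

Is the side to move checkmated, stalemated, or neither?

checkmate

Black to move; black king on a5.
In check: yes, from the white queen on d5.
King squares — a4: attacked by Kb3; b4: attacked by Kb3; b5: attacked by Na3; a6: attacked by Nc7; b6: attacked by Na8.
Legal moves for Black: none.
In check with no legal moves → checkmate.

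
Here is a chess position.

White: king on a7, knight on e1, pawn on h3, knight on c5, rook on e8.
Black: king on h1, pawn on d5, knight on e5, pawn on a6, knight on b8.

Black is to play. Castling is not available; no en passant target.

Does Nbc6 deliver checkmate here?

no

After Nbc6: white king on a7; in check: yes, from the black knight on c6.
White has 4 legal replies: Ka8, Kb7, Kb6, Kxa6.
In check but a legal move exists → not checkmate.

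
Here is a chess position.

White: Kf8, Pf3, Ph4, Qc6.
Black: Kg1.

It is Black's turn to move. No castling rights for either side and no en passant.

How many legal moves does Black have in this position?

Black to move; king on g1.
In check: no.
Legal moves: Kh2, Kg2, Kf2, Kh1, Kf1.
Count: 5.

5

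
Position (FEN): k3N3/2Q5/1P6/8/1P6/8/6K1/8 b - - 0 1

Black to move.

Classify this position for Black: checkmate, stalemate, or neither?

Black to move; black king on a8.
In check: no.
King squares — a7: attacked by Pb6; b7: attacked by Qc7; b8: attacked by Qc7.
Legal moves for Black: none.
Not in check and no legal moves → stalemate.

stalemate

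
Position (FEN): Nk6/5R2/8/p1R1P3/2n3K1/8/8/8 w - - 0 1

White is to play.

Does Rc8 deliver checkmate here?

no

After Rc8: black king on b8; in check: yes, from the white rook on c8.
Black has 1 legal reply: Kxc8.
In check but a legal move exists → not checkmate.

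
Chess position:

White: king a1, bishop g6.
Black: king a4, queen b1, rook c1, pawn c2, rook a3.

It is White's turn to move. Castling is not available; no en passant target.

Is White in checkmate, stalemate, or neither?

checkmate

White to move; white king on a1.
In check: yes, from the black queen on b1 and the black rook on a3.
King squares — b1: attacked by Rc1; a2: attacked by Qb1; b2: attacked by Qb1.
Legal moves for White: none.
In check with no legal moves → checkmate.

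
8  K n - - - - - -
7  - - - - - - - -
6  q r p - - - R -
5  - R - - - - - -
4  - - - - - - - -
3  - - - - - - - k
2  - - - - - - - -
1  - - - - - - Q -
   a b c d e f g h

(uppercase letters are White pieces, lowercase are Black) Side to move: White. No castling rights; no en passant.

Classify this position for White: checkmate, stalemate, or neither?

White to move; white king on a8.
In check: yes, from the black queen on a6.
King squares — a7: attacked by Qa6; b7: attacked by Qa6; b8: attacked by Rb6.
Legal moves for White: none.
In check with no legal moves → checkmate.

checkmate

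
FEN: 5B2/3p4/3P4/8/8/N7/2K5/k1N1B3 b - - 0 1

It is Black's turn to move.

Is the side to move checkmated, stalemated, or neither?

Black to move; black king on a1.
In check: no.
King squares — b1: attacked by Kc2; a2: attacked by Nc1; b2: attacked by Kc2.
Legal moves for Black: none.
Not in check and no legal moves → stalemate.

stalemate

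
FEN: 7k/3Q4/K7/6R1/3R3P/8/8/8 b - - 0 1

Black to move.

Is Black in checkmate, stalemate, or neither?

Black to move; black king on h8.
In check: no.
King squares — g7: attacked by Rg5; h7: attacked by Qd7; g8: attacked by Rg5.
Legal moves for Black: none.
Not in check and no legal moves → stalemate.

stalemate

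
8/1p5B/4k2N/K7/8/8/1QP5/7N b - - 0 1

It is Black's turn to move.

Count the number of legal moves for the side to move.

Black to move; king on e6.
In check: no.
Legal moves: Ke7, Kd7, Kd6, Kd5, b6+, b5.
Count: 6.

6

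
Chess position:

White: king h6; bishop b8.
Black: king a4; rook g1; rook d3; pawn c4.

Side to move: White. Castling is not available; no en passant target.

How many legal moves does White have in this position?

9

White to move; king on h6.
In check: no.
Legal moves: Bc7, Ba7, Bd6, Be5, Bf4, Bg3, Bh2, Kh7, Kh5.
Count: 9.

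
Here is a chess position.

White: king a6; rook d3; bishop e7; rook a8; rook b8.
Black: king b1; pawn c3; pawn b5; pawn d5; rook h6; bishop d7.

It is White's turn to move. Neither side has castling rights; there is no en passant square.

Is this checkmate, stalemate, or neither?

White to move; white king on a6.
In check: yes, from the black rook on h6.
Legal moves for White: Kb7, Ka7, Ka5, Rb6, Bf6, Bd6.
White is in check but has 6 legal moves → neither.

neither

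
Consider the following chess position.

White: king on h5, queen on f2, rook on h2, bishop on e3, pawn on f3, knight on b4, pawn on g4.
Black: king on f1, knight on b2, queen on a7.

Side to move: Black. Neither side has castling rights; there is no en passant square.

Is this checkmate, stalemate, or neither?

Black to move; black king on f1.
In check: yes, from the white queen on f2.
King squares — e1: attacked by Qf2; g1: attacked by Qf2; e2: attacked by Qf2; f2: attacked by Rh2; g2: attacked by Qf2.
Legal moves for Black: none.
In check with no legal moves → checkmate.

checkmate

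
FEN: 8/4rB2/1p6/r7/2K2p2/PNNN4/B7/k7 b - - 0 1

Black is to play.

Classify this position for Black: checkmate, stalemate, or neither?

Black to move; black king on a1.
In check: yes, from the white knight on b3.
King squares — b1: attacked by Ba2; a2: attacked by Nc3; b2: attacked by Nd3.
Legal moves for Black: none.
In check with no legal moves → checkmate.

checkmate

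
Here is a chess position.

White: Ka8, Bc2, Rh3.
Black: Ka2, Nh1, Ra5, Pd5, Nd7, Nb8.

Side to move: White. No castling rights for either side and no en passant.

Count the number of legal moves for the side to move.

1

White to move; king on a8.
In check: yes, from the black rook on a5.
Legal moves: Kb7.
Count: 1.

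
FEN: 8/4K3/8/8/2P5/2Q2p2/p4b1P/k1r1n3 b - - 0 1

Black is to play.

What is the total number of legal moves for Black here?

2

Black to move; king on a1.
In check: yes, from the white queen on c3.
Legal moves: Kb1, Rxc3.
Count: 2.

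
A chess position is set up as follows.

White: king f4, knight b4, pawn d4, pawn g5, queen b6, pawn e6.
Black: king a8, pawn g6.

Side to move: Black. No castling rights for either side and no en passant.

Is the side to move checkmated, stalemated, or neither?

stalemate

Black to move; black king on a8.
In check: no.
King squares — a7: attacked by Qb6; b7: attacked by Qb6; b8: attacked by Qb6.
Legal moves for Black: none.
Not in check and no legal moves → stalemate.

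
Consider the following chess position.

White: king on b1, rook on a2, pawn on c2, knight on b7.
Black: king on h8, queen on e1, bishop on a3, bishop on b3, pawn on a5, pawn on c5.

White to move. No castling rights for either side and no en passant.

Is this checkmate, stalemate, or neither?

White to move; white king on b1.
In check: yes, from the black queen on e1.
King squares — a1: attacked by Qe1; c1: attacked by Qe1; a2: own rook; b2: attacked by Ba3; c2: own pawn.
Legal moves for White: none.
In check with no legal moves → checkmate.

checkmate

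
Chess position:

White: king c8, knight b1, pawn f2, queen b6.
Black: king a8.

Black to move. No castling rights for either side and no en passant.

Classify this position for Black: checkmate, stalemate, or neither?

stalemate

Black to move; black king on a8.
In check: no.
King squares — a7: attacked by Qb6; b7: attacked by Qb6; b8: attacked by Qb6.
Legal moves for Black: none.
Not in check and no legal moves → stalemate.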